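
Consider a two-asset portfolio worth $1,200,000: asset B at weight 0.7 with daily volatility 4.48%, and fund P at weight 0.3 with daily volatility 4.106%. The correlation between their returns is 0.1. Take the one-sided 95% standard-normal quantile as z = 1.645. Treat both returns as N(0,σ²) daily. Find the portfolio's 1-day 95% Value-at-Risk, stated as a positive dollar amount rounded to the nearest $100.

σ_p² = 0.7²·4.48² + 0.3²·4.106² + 2·0.1·0.7·0.3·4.48·4.106 = 12.1244 (%²).
σ_p = √12.1244 = 3.482%.
VaR = 1.645 × 3.482% = 5.728%; on $1,200,000 that is $68,736.

$68,700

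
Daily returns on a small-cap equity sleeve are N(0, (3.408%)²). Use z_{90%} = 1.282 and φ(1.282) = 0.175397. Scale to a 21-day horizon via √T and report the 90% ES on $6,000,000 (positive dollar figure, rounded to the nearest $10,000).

σ_{21d} = 3.408% × √21 = 15.617%.
ES multiplier = φ(z)/(1−α) = 0.175397/0.1 = 1.754.
ES = 15.617% × 1.754 = 27.392%; on $6,000,000: $1,643,520.

$1,640,000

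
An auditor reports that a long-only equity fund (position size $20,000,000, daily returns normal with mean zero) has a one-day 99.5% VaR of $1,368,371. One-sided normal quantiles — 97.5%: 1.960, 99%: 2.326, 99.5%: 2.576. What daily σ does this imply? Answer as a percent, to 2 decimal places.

VaR as a fraction: $1,368,371 / $20,000,000 = 6.842%.
σ = VaR / z = 6.842% / 2.576 = 2.656%.

2.66%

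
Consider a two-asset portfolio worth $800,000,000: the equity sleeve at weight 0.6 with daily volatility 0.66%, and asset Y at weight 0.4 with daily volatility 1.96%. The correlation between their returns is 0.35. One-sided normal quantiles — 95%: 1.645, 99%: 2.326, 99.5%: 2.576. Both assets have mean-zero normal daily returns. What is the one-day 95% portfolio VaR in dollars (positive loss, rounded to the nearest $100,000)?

σ_p² = 0.6²·0.66² + 0.4²·1.96² + 2·0.35·0.6·0.4·0.66·1.96 = 0.9888 (%²).
σ_p = √0.9888 = 0.994%.
VaR = 1.645 × 0.994% = 1.635%; on $800,000,000 that is $13,080,000.

$13,100,000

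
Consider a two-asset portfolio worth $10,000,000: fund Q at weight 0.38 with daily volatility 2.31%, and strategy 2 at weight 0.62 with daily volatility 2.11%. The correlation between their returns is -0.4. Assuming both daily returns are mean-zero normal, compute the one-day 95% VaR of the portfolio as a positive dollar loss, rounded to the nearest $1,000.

$206,000

σ_p² = 0.38²·2.31² + 0.62²·2.11² + 2·-0.4·0.38·0.62·2.31·2.11 = 1.5632 (%²).
σ_p = √1.5632 = 1.250%.
At 95%, z = 1.645.
VaR = 1.645 × 1.250% = 2.056%; on $10,000,000 that is $205,600.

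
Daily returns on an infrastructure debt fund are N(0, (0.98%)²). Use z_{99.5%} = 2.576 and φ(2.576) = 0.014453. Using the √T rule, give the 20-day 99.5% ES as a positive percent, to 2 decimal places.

σ_{20d} = 0.98% × √20 = 4.383%.
ES multiplier = φ(z)/(1−α) = 0.014453/0.005 = 2.891.
ES = 4.383% × 2.891 = 12.671%.

12.67%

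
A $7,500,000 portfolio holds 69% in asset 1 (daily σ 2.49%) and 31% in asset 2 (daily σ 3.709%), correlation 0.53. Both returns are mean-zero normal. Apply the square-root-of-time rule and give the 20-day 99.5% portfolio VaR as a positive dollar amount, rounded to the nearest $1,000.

σ_p = √(0.69²·2.49² + 0.31²·3.709² + 2·0.53·0.69·0.31·2.49·3.709) = 2.523%.
σ_{20d} = 2.523% × √20 = 11.283%.
z(99.5%) = 2.576.
VaR = 2.576 × 11.283% = 29.065%; on $7,500,000 that is $2,179,875.

$2,180,000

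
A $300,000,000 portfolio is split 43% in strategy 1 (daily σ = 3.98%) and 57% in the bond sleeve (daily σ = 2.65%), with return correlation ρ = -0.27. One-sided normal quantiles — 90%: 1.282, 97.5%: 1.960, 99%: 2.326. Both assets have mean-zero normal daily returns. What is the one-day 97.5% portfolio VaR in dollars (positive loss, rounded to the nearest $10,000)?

$11,480,000

σ_p² = 0.43²·3.98² + 0.57²·2.65² + 2·-0.27·0.43·0.57·3.98·2.65 = 3.8146 (%²).
σ_p = √3.8146 = 1.953%.
VaR = 1.960 × 1.953% = 3.828%; on $300,000,000 that is $11,484,000.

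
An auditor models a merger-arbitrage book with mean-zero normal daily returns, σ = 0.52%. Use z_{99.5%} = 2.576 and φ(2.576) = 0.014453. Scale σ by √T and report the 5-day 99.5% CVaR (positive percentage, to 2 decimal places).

3.36%

σ_{5d} = 0.52% × √5 = 1.163%.
ES multiplier = φ(z)/(1−α) = 0.014453/0.005 = 2.891.
ES = 1.163% × 2.891 = 3.362%.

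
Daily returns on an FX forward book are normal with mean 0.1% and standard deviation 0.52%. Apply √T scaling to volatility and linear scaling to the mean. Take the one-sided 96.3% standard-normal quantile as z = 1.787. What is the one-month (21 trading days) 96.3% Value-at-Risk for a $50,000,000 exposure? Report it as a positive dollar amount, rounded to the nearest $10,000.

$1,080,000

σ_{21d} = 0.52% × √21 = 2.383%; μ_{21d} = 21 × 0.1% = 2.100%.
VaR = −(2.100%) + 1.787 × 2.383% = 2.158%.
On $50,000,000: 0.02158 × $50,000,000 = $1,079,000.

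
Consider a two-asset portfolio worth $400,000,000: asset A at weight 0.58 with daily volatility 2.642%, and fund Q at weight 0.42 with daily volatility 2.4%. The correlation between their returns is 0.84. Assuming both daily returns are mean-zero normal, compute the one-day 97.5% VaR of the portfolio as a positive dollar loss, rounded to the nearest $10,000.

σ_p² = 0.58²·2.642² + 0.42²·2.4² + 2·0.84·0.58·0.42·2.642·2.4 = 5.9592 (%²).
σ_p = √5.9592 = 2.441%.
At 97.5%, z = 1.960.
VaR = 1.960 × 2.441% = 4.784%; on $400,000,000 that is $19,136,000.

$19,140,000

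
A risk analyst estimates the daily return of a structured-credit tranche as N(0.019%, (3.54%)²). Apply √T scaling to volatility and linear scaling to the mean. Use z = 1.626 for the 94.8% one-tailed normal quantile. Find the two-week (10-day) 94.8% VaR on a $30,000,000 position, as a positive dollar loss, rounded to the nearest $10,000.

$5,400,000

σ_{10d} = 3.54% × √10 = 11.194%; μ_{10d} = 10 × 0.019% = 0.190%.
VaR = −(0.190%) + 1.626 × 11.194% = 18.011%.
On $30,000,000: 0.18011 × $30,000,000 = $5,403,300.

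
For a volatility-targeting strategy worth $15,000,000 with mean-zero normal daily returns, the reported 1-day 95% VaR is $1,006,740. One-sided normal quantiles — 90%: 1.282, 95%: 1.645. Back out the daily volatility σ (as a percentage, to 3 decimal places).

VaR as a fraction: $1,006,740 / $15,000,000 = 6.712%.
σ = VaR / z = 6.712% / 1.645 = 4.080%.

4.080%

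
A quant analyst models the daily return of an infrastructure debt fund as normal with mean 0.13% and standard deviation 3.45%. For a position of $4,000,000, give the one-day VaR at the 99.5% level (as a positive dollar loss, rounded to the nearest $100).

$350,300

At 99.5% one-sided, z = 2.576.
VaR = −μ + z·σ = −(0.13%) + 2.576 × 3.45% = 8.757%.
On $4,000,000: 0.08757 × $4,000,000 = $350,280.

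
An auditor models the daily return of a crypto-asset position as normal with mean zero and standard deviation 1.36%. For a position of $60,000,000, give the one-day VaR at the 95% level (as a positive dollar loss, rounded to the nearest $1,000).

$1,342,000

At 95% one-sided, z = 1.645.
VaR = z·σ = 1.645 × 1.36% = 2.237%.
On $60,000,000: 0.02237 × $60,000,000 = $1,342,200.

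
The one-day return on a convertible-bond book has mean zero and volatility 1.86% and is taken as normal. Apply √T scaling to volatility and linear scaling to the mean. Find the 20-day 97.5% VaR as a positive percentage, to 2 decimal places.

16.30%

At 97.5%, z = 1.960.
σ_{20d} = 1.86% × √20 = 8.318%.
VaR = 1.960 × 8.318% = 16.303%.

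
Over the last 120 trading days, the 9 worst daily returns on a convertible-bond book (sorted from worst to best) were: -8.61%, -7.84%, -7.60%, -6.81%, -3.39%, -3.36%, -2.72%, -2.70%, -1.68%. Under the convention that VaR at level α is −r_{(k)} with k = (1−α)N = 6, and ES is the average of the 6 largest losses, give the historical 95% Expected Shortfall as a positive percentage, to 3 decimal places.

The 6 worst returns sum to -37.61%.
ES = −(-37.61%) / 6 = 6.2683…% ≈ 6.268%.

6.268%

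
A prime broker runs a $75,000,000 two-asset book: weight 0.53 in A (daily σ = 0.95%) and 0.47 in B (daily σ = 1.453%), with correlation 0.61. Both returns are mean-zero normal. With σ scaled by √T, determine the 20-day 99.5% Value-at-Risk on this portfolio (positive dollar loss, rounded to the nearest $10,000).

σ_p = √(0.53²·0.95² + 0.47²·1.453² + 2·0.61·0.53·0.47·0.95·1.453) = 1.067%.
σ_{20d} = 1.067% × √20 = 4.772%.
z(99.5%) = 2.576.
VaR = 2.576 × 4.772% = 12.293%; on $75,000,000 that is $9,219,750.

$9,220,000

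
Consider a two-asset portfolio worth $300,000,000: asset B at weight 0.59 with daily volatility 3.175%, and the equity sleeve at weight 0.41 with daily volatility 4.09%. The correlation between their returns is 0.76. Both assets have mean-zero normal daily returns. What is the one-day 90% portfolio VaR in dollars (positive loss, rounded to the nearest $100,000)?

σ_p² = 0.59²·3.175² + 0.41²·4.09² + 2·0.76·0.59·0.41·3.175·4.09 = 11.0958 (%²).
σ_p = √11.0958 = 3.331%.
At 90%, z = 1.282.
VaR = 1.282 × 3.331% = 4.270%; on $300,000,000 that is $12,810,000.

$12,800,000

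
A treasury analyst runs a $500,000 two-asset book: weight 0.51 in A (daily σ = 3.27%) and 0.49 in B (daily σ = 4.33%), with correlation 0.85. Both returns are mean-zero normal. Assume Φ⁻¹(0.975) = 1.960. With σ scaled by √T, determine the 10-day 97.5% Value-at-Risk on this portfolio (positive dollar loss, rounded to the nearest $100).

$113,000

σ_p = √(0.51²·3.27² + 0.49²·4.33² + 2·0.85·0.51·0.49·3.27·4.33) = 3.647%.
σ_{10d} = 3.647% × √10 = 11.533%.
VaR = 1.960 × 11.533% = 22.605%; on $500,000 that is $113,025.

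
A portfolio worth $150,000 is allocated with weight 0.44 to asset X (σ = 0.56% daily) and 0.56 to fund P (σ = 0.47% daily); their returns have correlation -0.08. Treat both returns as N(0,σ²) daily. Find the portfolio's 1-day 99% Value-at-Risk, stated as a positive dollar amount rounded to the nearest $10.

$1,210

σ_p² = 0.44²·0.56² + 0.56²·0.47² + 2·-0.08·0.44·0.56·0.56·0.47 = 0.1196 (%²).
σ_p = √0.1196 = 0.346%.
At 99%, z = 2.326.
VaR = 2.326 × 0.346% = 0.805%; on $150,000 that is $1,208.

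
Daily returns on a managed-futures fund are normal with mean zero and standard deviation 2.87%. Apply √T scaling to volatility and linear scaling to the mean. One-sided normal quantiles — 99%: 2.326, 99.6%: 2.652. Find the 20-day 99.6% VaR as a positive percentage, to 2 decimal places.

σ_{20d} = 2.87% × √20 = 12.835%.
VaR = 2.652 × 12.835% = 34.038%.

34.04%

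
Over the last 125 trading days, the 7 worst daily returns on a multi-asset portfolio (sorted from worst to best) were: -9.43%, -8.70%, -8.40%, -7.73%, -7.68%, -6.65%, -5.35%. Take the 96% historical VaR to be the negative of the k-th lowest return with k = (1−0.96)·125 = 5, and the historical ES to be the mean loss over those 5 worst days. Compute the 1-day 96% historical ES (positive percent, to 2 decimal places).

The 5 worst returns sum to -41.94%.
ES = −(-41.94%) / 5 = 8.388% ≈ 8.39%.

8.39%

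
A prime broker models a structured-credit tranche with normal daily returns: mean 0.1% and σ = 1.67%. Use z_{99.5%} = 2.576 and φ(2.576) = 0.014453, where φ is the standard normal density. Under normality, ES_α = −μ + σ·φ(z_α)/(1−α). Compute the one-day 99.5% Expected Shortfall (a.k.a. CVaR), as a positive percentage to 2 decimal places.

Tail multiplier: φ(z)/(1−α) = 0.014453 / 0.005 = 2.891.
ES = −(0.1%) + 1.67% × 2.891 = 4.728%.

4.73%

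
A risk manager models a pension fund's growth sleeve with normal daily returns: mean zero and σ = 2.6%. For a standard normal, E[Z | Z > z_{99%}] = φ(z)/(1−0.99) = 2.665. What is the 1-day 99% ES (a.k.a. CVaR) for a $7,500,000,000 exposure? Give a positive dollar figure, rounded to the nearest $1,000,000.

ES = 2.6% × 2.665 = 6.929%.
On $7,500,000,000: 0.06929 × $7,500,000,000 = $519,675,000.

$520,000,000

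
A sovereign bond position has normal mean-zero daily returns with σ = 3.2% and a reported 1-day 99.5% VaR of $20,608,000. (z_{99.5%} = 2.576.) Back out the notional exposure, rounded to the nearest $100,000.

$250,000,000

VaR as a fraction of value: z·σ = 2.576 × 3.2% = 8.2432%.
Position = $20,608,000 / 0.082432 = $250,000,000.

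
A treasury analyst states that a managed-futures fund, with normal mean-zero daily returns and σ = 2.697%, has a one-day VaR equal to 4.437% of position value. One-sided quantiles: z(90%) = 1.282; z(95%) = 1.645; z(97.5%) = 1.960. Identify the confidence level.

95%

Implied z = VaR/σ = 4.437 / 2.697 = 1.645.
This matches z(95%) = 1.645.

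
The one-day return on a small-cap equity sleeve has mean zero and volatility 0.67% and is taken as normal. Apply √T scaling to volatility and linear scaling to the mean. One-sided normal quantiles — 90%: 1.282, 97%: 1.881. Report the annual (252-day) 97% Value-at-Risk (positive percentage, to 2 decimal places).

20.01%

σ_{252d} = 0.67% × √252 = 10.636%.
VaR = 1.881 × 10.636% = 20.006%.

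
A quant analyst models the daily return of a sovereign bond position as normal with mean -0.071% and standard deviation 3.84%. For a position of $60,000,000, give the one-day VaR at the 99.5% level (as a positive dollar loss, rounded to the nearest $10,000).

At 99.5% one-sided, z = 2.576.
VaR = −μ + z·σ = −(-0.071%) + 2.576 × 3.84% = 9.963%.
On $60,000,000: 0.09963 × $60,000,000 = $5,977,800.

$5,980,000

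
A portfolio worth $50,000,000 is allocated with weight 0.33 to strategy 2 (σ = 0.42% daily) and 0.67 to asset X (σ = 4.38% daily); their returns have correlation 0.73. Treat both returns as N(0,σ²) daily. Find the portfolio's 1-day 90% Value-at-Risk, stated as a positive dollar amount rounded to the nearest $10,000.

σ_p² = 0.33²·0.42² + 0.67²·4.38² + 2·0.73·0.33·0.67·0.42·4.38 = 9.2249 (%²).
σ_p = √9.2249 = 3.037%.
At 90%, z = 1.282.
VaR = 1.282 × 3.037% = 3.893%; on $50,000,000 that is $1,946,500.

$1,950,000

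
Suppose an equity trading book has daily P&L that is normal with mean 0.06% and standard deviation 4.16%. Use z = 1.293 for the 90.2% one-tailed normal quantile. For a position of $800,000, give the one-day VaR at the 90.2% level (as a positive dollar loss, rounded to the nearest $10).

$42,550

VaR = −μ + z·σ = −(0.06%) + 1.293 × 4.16% = 5.319%.
On $800,000: 0.05319 × $800,000 = $42,552.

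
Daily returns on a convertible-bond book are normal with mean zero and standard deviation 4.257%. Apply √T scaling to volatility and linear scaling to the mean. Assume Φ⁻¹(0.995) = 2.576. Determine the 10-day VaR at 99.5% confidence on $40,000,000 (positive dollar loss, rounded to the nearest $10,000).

σ_{10d} = 4.257% × √10 = 13.462%.
VaR = 2.576 × 13.462% = 34.678%.
On $40,000,000: 0.34678 × $40,000,000 = $13,871,200.

$13,870,000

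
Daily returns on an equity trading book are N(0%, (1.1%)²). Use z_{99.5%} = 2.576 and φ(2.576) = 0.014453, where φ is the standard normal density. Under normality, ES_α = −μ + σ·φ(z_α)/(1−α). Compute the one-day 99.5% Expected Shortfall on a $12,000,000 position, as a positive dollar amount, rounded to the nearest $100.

$381,600

Tail multiplier: φ(z)/(1−α) = 0.014453 / 0.005 = 2.891.
ES = 1.1% × 2.891 = 3.180%.
On $12,000,000: 0.03180 × $12,000,000 = $381,600.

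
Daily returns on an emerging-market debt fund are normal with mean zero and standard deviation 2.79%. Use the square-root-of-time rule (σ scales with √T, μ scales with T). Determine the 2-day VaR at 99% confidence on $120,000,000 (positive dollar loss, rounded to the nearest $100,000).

$11,000,000

At 99%, z = 2.326.
σ_{2d} = 2.79% × √2 = 3.946%.
VaR = 2.326 × 3.946% = 9.178%.
On $120,000,000: 0.09178 × $120,000,000 = $11,013,600.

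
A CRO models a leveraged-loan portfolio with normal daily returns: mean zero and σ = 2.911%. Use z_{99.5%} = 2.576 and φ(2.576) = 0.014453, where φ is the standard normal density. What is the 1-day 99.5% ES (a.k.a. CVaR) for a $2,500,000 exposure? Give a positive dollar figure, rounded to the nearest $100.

$210,400

Tail multiplier: φ(z)/(1−α) = 0.014453 / 0.005 = 2.891.
ES = 2.911% × 2.891 = 8.416%.
On $2,500,000: 0.08416 × $2,500,000 = $210,400.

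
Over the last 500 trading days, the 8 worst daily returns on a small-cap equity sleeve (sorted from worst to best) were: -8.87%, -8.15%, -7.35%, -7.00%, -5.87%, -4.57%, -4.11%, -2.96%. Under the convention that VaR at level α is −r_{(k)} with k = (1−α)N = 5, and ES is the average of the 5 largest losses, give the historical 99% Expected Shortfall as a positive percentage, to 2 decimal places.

7.45%

The 5 worst returns sum to -37.24%.
ES = −(-37.24%) / 5 = 7.448% ≈ 7.45%.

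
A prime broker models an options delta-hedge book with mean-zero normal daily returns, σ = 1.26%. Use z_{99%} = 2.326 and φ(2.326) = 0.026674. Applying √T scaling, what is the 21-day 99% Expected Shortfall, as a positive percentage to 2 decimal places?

15.40%

σ_{21d} = 1.26% × √21 = 5.774%.
ES multiplier = φ(z)/(1−α) = 0.026674/0.01 = 2.667.
ES = 5.774% × 2.667 = 15.399%.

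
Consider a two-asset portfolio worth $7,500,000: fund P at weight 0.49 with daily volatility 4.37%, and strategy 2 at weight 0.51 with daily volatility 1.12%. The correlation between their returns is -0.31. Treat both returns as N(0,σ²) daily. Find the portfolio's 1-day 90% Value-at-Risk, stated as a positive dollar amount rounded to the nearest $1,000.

$196,000

σ_p² = 0.49²·4.37² + 0.51²·1.12² + 2·-0.31·0.49·0.51·4.37·1.12 = 4.1531 (%²).
σ_p = √4.1531 = 2.038%.
At 90%, z = 1.282.
VaR = 1.282 × 2.038% = 2.613%; on $7,500,000 that is $195,975.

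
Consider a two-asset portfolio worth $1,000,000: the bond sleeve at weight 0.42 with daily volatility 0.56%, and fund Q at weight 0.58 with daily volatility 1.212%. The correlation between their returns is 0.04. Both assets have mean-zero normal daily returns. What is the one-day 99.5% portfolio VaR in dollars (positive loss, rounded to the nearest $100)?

$19,300

σ_p² = 0.42²·0.56² + 0.58²·1.212² + 2·0.04·0.42·0.58·0.56·1.212 = 0.5627 (%²).
σ_p = √0.5627 = 0.750%.
At 99.5%, z = 2.576.
VaR = 2.576 × 0.750% = 1.932%; on $1,000,000 that is $19,320.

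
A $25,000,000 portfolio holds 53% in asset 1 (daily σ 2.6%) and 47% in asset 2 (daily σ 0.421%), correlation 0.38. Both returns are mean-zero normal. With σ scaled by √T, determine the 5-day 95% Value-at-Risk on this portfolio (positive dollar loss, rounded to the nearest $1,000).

$1,347,000

σ_p = √(0.53²·2.6² + 0.47²·0.421² + 2·0.38·0.53·0.47·2.6·0.421) = 1.465%.
σ_{5d} = 1.465% × √5 = 3.276%.
z(95%) = 1.645.
VaR = 1.645 × 3.276% = 5.389%; on $25,000,000 that is $1,347,250.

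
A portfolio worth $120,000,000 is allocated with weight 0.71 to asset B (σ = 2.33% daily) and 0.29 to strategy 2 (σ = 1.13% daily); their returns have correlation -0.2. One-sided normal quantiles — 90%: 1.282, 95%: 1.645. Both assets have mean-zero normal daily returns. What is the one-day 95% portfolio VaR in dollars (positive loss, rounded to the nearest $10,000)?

σ_p² = 0.71²·2.33² + 0.29²·1.13² + 2·-0.2·0.71·0.29·2.33·1.13 = 2.6273 (%²).
σ_p = √2.6273 = 1.621%.
VaR = 1.645 × 1.621% = 2.667%; on $120,000,000 that is $3,200,400.

$3,200,000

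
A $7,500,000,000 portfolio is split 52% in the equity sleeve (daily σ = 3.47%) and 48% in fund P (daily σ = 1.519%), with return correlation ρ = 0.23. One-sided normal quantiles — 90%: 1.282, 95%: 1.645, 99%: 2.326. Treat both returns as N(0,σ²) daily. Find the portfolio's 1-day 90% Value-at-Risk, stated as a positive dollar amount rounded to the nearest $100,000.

σ_p² = 0.52²·3.47² + 0.48²·1.519² + 2·0.23·0.52·0.48·3.47·1.519 = 4.3927 (%²).
σ_p = √4.3927 = 2.096%.
VaR = 1.282 × 2.096% = 2.687%; on $7,500,000,000 that is $201,525,000.

$201,500,000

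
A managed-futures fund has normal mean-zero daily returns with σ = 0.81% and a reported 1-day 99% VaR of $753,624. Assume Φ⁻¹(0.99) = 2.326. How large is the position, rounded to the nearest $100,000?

VaR as a fraction of value: z·σ = 2.326 × 0.81% = 1.88406%.
Position = $753,624 / 0.0188406 = $40,000,000.

$40,000,000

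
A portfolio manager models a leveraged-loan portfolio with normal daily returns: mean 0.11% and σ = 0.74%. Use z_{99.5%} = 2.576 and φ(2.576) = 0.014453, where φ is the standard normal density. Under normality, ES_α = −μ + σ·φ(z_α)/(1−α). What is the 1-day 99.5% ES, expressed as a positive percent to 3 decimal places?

2.029%

Tail multiplier: φ(z)/(1−α) = 0.014453 / 0.005 = 2.891.
ES = −(0.11%) + 0.74% × 2.891 = 2.029%.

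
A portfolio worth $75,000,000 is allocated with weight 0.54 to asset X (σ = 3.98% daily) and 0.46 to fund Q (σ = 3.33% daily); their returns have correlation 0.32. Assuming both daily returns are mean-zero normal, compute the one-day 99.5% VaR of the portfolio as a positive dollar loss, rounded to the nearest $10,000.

σ_p² = 0.54²·3.98² + 0.46²·3.33² + 2·0.32·0.54·0.46·3.98·3.33 = 9.0724 (%²).
σ_p = √9.0724 = 3.012%.
At 99.5%, z = 2.576.
VaR = 2.576 × 3.012% = 7.759%; on $75,000,000 that is $5,819,250.

$5,820,000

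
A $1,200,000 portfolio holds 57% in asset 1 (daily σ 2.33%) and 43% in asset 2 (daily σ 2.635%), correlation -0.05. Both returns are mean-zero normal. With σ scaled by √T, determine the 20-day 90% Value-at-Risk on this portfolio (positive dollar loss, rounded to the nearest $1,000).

σ_p = √(0.57²·2.33² + 0.43²·2.635² + 2·-0.05·0.57·0.43·2.33·2.635) = 1.702%.
σ_{20d} = 1.702% × √20 = 7.612%.
z(90%) = 1.282.
VaR = 1.282 × 7.612% = 9.759%; on $1,200,000 that is $117,108.

$117,000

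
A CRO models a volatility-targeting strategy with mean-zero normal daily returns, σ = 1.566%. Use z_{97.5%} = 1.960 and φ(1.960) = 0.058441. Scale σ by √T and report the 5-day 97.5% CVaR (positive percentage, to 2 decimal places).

8.19%

σ_{5d} = 1.566% × √5 = 3.502%.
ES multiplier = φ(z)/(1−α) = 0.058441/0.025 = 2.338.
ES = 3.502% × 2.338 = 8.188%.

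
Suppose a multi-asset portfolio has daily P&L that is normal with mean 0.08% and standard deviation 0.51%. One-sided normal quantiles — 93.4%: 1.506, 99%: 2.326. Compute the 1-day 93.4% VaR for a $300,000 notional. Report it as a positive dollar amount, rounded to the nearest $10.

$2,060

VaR = −μ + z·σ = −(0.08%) + 1.506 × 0.51% = 0.688%.
On $300,000: 0.00688 × $300,000 = $2,064.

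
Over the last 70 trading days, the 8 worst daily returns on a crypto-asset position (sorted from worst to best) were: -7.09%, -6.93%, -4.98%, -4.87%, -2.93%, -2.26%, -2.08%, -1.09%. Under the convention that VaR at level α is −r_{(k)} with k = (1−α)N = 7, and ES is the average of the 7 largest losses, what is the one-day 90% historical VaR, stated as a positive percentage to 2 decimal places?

2.08%

k = 7; the 7th lowest return is -2.08%, so VaR = 2.08%.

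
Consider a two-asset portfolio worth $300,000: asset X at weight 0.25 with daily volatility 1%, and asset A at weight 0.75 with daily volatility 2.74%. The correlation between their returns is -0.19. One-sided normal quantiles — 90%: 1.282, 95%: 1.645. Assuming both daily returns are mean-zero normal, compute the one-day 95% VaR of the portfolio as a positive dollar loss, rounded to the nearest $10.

σ_p² = 0.25²·1² + 0.75²·2.74² + 2·-0.19·0.25·0.75·1·2.74 = 4.0903 (%²).
σ_p = √4.0903 = 2.022%.
VaR = 1.645 × 2.022% = 3.326%; on $300,000 that is $9,978.

$9,980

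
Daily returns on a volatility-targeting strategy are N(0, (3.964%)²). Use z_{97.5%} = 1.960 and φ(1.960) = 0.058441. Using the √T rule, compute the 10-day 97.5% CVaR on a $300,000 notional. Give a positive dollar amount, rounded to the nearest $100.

σ_{10d} = 3.964% × √10 = 12.535%.
ES multiplier = φ(z)/(1−α) = 0.058441/0.025 = 2.338.
ES = 12.535% × 2.338 = 29.307%; on $300,000: $87,921.

$87,900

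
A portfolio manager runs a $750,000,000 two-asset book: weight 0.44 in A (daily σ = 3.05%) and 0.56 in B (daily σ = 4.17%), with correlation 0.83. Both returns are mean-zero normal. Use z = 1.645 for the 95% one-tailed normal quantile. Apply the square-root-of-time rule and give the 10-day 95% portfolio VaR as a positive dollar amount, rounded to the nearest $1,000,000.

$138,000,000

σ_p = √(0.44²·3.05² + 0.56²·4.17² + 2·0.83·0.44·0.56·3.05·4.17) = 3.529%.
σ_{10d} = 3.529% × √10 = 11.160%.
VaR = 1.645 × 11.160% = 18.358%; on $750,000,000 that is $137,685,000.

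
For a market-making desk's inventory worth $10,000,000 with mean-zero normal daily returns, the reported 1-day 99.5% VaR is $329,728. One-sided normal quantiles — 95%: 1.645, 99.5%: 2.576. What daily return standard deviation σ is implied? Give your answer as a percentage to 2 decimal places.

1.28%

VaR as a fraction: $329,728 / $10,000,000 = 3.297%.
σ = VaR / z = 3.297% / 2.576 = 1.280%.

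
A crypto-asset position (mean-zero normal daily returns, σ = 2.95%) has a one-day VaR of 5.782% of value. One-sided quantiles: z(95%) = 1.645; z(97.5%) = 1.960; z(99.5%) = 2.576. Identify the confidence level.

97.5%

Implied z = VaR/σ = 5.782 / 2.95 = 1.960.
This matches z(97.5%) = 1.960.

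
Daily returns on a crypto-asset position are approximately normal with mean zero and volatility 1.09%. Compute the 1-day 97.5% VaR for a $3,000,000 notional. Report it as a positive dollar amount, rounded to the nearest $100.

$64,100

At 97.5% one-sided, z = 1.960.
VaR = z·σ = 1.960 × 1.09% = 2.136%.
On $3,000,000: 0.02136 × $3,000,000 = $64,080.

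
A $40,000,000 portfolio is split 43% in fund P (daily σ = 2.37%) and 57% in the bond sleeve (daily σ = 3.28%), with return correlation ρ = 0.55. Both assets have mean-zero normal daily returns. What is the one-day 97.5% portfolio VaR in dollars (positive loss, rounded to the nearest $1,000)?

$2,019,000

σ_p² = 0.43²·2.37² + 0.57²·3.28² + 2·0.55·0.43·0.57·2.37·3.28 = 6.6298 (%²).
σ_p = √6.6298 = 2.575%.
At 97.5%, z = 1.960.
VaR = 1.960 × 2.575% = 5.047%; on $40,000,000 that is $2,018,800.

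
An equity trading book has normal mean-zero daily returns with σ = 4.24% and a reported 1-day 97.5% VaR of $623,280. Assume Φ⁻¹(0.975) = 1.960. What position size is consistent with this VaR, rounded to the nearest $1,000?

VaR as a fraction of value: z·σ = 1.960 × 4.24% = 8.3104%.
Position = $623,280 / 0.083104 = $7,500,000.

$7,500,000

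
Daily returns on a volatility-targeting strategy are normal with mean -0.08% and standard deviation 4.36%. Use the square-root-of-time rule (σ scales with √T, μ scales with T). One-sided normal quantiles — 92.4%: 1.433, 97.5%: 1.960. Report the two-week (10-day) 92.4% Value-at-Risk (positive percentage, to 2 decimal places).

20.56%

σ_{10d} = 4.36% × √10 = 13.788%; μ_{10d} = 10 × -0.08% = -0.800%.
VaR = −(-0.800%) + 1.433 × 13.788% = 20.558%.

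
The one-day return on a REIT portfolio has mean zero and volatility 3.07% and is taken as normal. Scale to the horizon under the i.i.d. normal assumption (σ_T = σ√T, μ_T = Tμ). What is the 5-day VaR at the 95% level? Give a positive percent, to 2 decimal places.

At 95%, z = 1.645.
σ_{5d} = 3.07% × √5 = 6.865%.
VaR = 1.645 × 6.865% = 11.293%.

11.29%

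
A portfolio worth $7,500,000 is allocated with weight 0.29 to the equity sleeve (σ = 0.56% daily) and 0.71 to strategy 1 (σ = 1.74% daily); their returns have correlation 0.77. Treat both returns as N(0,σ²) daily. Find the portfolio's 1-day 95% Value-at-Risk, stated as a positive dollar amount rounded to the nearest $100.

$168,300

σ_p² = 0.29²·0.56² + 0.71²·1.74² + 2·0.77·0.29·0.71·0.56·1.74 = 1.8616 (%²).
σ_p = √1.8616 = 1.364%.
At 95%, z = 1.645.
VaR = 1.645 × 1.364% = 2.244%; on $7,500,000 that is $168,300.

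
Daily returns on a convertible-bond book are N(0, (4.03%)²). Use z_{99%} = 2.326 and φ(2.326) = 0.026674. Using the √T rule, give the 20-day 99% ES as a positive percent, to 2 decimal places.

σ_{20d} = 4.03% × √20 = 18.023%.
ES multiplier = φ(z)/(1−α) = 0.026674/0.01 = 2.667.
ES = 18.023% × 2.667 = 48.067%.

48.07%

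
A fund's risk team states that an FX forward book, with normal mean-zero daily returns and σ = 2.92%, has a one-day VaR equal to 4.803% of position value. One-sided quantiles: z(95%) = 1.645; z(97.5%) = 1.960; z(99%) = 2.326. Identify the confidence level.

Implied z = VaR/σ = 4.803 / 2.92 = 1.645.
This matches z(95%) = 1.645.

95%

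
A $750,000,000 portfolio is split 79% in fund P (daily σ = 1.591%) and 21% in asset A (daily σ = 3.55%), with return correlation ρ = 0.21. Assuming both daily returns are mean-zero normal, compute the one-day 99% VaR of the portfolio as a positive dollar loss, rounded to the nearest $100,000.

σ_p² = 0.79²·1.591² + 0.21²·3.55² + 2·0.21·0.79·0.21·1.591·3.55 = 2.5291 (%²).
σ_p = √2.5291 = 1.590%.
At 99%, z = 2.326.
VaR = 2.326 × 1.590% = 3.698%; on $750,000,000 that is $27,735,000.

$27,700,000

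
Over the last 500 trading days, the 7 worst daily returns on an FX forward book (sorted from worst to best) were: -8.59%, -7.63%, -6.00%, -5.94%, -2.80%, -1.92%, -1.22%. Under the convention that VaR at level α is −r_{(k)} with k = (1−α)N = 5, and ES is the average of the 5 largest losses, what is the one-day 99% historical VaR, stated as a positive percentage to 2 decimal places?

2.80%

k = 5; the 5th lowest return is -2.80%, so VaR = 2.80%.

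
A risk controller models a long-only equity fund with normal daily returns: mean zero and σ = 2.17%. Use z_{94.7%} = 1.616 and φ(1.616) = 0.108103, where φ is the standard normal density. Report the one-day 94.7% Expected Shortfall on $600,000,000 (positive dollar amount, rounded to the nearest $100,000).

$26,600,000

Tail multiplier: φ(z)/(1−α) = 0.108103 / 0.053 = 2.040.
ES = 2.17% × 2.040 = 4.427%.
On $600,000,000: 0.04427 × $600,000,000 = $26,562,000.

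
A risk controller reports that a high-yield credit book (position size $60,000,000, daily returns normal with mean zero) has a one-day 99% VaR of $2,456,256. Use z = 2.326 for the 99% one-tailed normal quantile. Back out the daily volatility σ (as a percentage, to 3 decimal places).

1.760%

VaR as a fraction: $2,456,256 / $60,000,000 = 4.094%.
σ = VaR / z = 4.094% / 2.326 = 1.760%.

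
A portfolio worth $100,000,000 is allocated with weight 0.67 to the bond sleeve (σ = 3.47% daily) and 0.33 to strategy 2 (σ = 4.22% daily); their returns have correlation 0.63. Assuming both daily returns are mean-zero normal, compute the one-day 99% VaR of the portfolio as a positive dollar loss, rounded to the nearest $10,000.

σ_p² = 0.67²·3.47² + 0.33²·4.22² + 2·0.63·0.67·0.33·3.47·4.22 = 11.4239 (%²).
σ_p = √11.4239 = 3.380%.
At 99%, z = 2.326.
VaR = 2.326 × 3.380% = 7.862%; on $100,000,000 that is $7,862,000.

$7,860,000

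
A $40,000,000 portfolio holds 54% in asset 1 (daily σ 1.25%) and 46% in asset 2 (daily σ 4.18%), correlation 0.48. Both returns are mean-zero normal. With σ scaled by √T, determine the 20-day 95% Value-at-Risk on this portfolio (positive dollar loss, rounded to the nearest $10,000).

$6,840,000

σ_p = √(0.54²·1.25² + 0.46²·4.18² + 2·0.48·0.54·0.46·1.25·4.18) = 2.324%.
σ_{20d} = 2.324% × √20 = 10.393%.
z(95%) = 1.645.
VaR = 1.645 × 10.393% = 17.096%; on $40,000,000 that is $6,838,400.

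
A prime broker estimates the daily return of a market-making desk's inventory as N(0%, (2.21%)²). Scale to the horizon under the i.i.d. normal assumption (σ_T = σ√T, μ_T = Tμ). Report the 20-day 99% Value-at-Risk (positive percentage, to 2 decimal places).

At 99%, z = 2.326.
σ_{20d} = 2.21% × √20 = 9.883%.
VaR = 2.326 × 9.883% = 22.988%.

22.99%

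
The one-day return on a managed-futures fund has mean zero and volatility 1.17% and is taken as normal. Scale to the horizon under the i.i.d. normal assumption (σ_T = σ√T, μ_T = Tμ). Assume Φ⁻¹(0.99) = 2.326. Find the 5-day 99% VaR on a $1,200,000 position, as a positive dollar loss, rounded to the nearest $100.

$73,000

σ_{5d} = 1.17% × √5 = 2.616%.
VaR = 2.326 × 2.616% = 6.085%.
On $1,200,000: 0.06085 × $1,200,000 = $73,020.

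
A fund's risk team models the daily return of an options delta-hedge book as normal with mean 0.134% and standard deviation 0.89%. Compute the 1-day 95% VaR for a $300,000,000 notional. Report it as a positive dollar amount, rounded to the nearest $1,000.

$3,990,000

At 95% one-sided, z = 1.645.
VaR = −μ + z·σ = −(0.134%) + 1.645 × 0.89% = 1.330%.
On $300,000,000: 0.01330 × $300,000,000 = $3,990,000.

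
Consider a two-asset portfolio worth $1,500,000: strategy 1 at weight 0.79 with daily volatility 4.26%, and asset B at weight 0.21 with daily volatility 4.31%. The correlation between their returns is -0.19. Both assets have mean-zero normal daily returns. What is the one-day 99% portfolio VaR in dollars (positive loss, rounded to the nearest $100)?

$115,700

σ_p² = 0.79²·4.26² + 0.21²·4.31² + 2·-0.19·0.79·0.21·4.26·4.31 = 10.9876 (%²).
σ_p = √10.9876 = 3.315%.
At 99%, z = 2.326.
VaR = 2.326 × 3.315% = 7.711%; on $1,500,000 that is $115,665.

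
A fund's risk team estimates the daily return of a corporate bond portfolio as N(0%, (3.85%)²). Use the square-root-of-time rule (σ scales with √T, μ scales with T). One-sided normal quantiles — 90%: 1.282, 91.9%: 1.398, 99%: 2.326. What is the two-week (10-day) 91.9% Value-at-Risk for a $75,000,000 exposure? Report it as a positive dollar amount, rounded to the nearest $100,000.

σ_{10d} = 3.85% × √10 = 12.175%.
VaR = 1.398 × 12.175% = 17.021%.
On $75,000,000: 0.17021 × $75,000,000 = $12,765,750.

$12,800,000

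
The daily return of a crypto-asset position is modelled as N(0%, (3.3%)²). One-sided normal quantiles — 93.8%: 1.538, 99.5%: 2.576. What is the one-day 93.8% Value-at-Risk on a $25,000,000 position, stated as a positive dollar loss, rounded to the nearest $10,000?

$1,270,000

VaR = z·σ = 1.538 × 3.3% = 5.075%.
On $25,000,000: 0.05075 × $25,000,000 = $1,268,750.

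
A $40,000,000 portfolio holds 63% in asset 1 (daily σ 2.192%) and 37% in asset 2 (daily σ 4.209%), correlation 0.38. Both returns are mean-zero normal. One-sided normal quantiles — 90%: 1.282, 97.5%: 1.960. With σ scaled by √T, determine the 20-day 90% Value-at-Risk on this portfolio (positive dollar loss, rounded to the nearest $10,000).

σ_p = √(0.63²·2.192² + 0.37²·4.209² + 2·0.38·0.63·0.37·2.192·4.209) = 2.443%.
σ_{20d} = 2.443% × √20 = 10.925%.
VaR = 1.282 × 10.925% = 14.006%; on $40,000,000 that is $5,602,400.

$5,600,000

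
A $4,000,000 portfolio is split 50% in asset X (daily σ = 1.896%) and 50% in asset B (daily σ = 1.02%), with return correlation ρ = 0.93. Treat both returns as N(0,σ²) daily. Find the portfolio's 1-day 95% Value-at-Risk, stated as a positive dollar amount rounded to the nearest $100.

σ_p² = 0.5²·1.896² + 0.5²·1.02² + 2·0.93·0.5·0.5·1.896·1.02 = 2.0581 (%²).
σ_p = √2.0581 = 1.435%.
At 95%, z = 1.645.
VaR = 1.645 × 1.435% = 2.361%; on $4,000,000 that is $94,440.

$94,400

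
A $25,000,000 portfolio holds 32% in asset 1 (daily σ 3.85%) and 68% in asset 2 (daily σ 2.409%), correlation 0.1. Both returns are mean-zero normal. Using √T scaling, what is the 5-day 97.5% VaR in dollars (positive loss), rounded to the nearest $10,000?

σ_p = √(0.32²·3.85² + 0.68²·2.409² + 2·0.1·0.32·0.68·3.85·2.409) = 2.146%.
σ_{5d} = 2.146% × √5 = 4.799%.
z(97.5%) = 1.960.
VaR = 1.960 × 4.799% = 9.406%; on $25,000,000 that is $2,351,500.

$2,350,000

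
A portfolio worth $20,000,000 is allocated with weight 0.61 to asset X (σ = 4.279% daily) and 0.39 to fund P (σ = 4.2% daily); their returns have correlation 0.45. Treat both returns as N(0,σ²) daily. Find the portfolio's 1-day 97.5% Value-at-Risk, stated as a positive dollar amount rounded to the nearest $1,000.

σ_p² = 0.61²·4.279² + 0.39²·4.2² + 2·0.45·0.61·0.39·4.279·4.2 = 13.3441 (%²).
σ_p = √13.3441 = 3.653%.
At 97.5%, z = 1.960.
VaR = 1.960 × 3.653% = 7.160%; on $20,000,000 that is $1,432,000.

$1,432,000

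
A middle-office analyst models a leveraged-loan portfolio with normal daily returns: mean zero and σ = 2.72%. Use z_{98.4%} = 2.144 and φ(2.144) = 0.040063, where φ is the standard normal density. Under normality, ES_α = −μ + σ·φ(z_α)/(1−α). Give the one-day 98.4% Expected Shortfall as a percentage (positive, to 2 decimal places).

Tail multiplier: φ(z)/(1−α) = 0.040063 / 0.016 = 2.504.
ES = 2.72% × 2.504 = 6.811%.

6.81%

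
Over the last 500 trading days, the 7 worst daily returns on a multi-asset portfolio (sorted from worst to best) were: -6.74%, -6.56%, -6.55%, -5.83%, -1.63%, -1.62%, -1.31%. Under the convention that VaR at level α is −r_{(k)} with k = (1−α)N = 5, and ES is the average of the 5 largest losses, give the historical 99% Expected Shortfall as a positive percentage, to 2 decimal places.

5.46%

The 5 worst returns sum to -27.31%.
ES = −(-27.31%) / 5 = 5.462% ≈ 5.46%.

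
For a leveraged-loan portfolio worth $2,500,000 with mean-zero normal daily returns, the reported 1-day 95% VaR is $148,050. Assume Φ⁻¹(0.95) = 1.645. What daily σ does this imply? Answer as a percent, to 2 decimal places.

3.60%

VaR as a fraction: $148,050 / $2,500,000 = 5.922%.
σ = VaR / z = 5.922% / 1.645 = 3.600%.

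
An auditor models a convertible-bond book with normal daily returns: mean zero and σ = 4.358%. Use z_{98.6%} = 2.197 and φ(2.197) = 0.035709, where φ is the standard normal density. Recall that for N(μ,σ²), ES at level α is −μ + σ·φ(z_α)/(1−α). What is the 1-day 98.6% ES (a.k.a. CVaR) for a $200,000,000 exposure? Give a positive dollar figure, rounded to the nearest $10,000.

$22,230,000

Tail multiplier: φ(z)/(1−α) = 0.035709 / 0.014 = 2.551.
ES = 4.358% × 2.551 = 11.117%.
On $200,000,000: 0.11117 × $200,000,000 = $22,234,000.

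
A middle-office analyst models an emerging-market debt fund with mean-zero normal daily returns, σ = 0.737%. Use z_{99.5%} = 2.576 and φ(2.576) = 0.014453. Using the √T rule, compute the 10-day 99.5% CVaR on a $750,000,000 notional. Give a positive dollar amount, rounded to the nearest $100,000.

σ_{10d} = 0.737% × √10 = 2.331%.
ES multiplier = φ(z)/(1−α) = 0.014453/0.005 = 2.891.
ES = 2.331% × 2.891 = 6.739%; on $750,000,000: $50,542,500.

$50,500,000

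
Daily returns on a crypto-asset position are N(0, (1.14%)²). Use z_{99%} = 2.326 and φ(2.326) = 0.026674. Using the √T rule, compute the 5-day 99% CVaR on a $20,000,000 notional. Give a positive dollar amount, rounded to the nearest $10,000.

$1,360,000

σ_{5d} = 1.14% × √5 = 2.549%.
ES multiplier = φ(z)/(1−α) = 0.026674/0.01 = 2.667.
ES = 2.549% × 2.667 = 6.798%; on $20,000,000: $1,359,600.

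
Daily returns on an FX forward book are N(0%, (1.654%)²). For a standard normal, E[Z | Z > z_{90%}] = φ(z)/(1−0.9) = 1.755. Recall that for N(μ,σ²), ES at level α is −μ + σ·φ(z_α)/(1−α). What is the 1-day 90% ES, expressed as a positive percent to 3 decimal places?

2.903%

ES = 1.654% × 1.755 = 2.903%.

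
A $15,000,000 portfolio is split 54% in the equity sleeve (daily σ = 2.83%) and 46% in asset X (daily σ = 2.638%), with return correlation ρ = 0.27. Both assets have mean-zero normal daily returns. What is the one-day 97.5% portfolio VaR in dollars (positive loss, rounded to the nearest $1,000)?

σ_p² = 0.54²·2.83² + 0.46²·2.638² + 2·0.27·0.54·0.46·2.83·2.638 = 4.8093 (%²).
σ_p = √4.8093 = 2.193%.
At 97.5%, z = 1.960.
VaR = 1.960 × 2.193% = 4.298%; on $15,000,000 that is $644,700.

$645,000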